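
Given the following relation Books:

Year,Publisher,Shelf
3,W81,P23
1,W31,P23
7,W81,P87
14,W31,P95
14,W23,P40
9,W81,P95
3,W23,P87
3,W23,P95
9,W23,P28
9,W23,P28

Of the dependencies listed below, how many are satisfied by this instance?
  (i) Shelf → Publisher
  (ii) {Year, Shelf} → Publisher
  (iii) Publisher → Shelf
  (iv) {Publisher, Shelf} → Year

2

(i) Shelf → Publisher: Shelf=P23: 2 rows → Publisher takes values {W81, W31} — violation; Shelf=P87: 2 rows → Publisher takes values {W81, W23} — violation; Shelf=P95: 3 rows → Publisher takes values {W31, W81, W23} — violation — fails.
(ii) {Year, Shelf} → Publisher: every LHS value maps to a single RHS value — holds.
(iii) Publisher → Shelf: Publisher=W81: 3 rows → Shelf takes values {P23, P87, P95} — violation; Publisher=W31: 2 rows → Shelf takes values {P23, P95} — violation; Publisher=W23: 5 rows → Shelf takes values {P40, P87, P95, P28} — violation — fails.
(iv) {Publisher, Shelf} → Year: every LHS value maps to a single RHS value — holds.
2 of the 4 dependencies hold.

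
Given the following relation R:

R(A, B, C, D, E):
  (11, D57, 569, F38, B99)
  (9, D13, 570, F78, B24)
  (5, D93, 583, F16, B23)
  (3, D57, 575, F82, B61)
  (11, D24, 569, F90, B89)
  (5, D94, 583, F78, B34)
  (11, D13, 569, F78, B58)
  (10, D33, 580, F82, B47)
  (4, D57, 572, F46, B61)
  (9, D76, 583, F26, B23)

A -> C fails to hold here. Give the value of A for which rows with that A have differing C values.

A=11: 3 rows → C = 569, 569, 569 ✓
A=9: 2 rows → C takes values {570, 583} — violation
A=5: 2 rows → C = 583, 583 ✓
A=3: 1 row → C = 575 ✓
A=10: 1 row → C = 580 ✓
A=4: 1 row → C = 572 ✓
The only A value with inconsistent C is A=9.

9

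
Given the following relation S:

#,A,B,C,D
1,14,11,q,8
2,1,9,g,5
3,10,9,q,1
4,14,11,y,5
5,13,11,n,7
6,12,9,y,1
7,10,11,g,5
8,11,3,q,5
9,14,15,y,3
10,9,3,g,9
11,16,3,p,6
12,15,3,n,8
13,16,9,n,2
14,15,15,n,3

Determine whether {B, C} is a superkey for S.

All 14 rows have distinct {B, C} values, so {B, C} → (all attributes) holds and {B, C} is a superkey.

Yes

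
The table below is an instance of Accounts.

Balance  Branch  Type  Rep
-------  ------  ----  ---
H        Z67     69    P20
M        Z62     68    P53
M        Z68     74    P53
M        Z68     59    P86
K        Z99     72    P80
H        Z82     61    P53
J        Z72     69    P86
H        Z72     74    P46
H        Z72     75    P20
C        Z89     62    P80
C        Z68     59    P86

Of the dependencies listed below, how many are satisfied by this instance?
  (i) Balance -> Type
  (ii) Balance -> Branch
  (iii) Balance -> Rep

(i) Balance -> Type: Balance=H: 4 rows → Type takes values {69, 61, 74, 75} — violation; Balance=M: 3 rows → Type takes values {68, 74, 59} — violation; Balance=C: 2 rows → Type takes values {62, 59} — violation — fails.
(ii) Balance -> Branch: Balance=H: 4 rows → Branch takes values {Z67, Z82, Z72} — violation; Balance=M: 3 rows → Branch takes values {Z62, Z68} — violation; Balance=C: 2 rows → Branch takes values {Z89, Z68} — violation — fails.
(iii) Balance -> Rep: Balance=H: 4 rows → Rep takes values {P20, P53, P46} — violation; Balance=M: 3 rows → Rep takes values {P53, P86} — violation; Balance=C: 2 rows → Rep takes values {P80, P86} — violation — fails.
None of the 3 dependencies hold.

0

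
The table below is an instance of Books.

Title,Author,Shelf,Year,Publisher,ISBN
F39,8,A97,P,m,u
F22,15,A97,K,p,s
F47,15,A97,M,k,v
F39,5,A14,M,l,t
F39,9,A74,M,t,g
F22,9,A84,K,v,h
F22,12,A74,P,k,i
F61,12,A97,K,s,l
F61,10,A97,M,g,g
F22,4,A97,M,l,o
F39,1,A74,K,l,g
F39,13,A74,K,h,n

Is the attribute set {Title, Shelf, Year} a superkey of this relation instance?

Two distinct rows share (Title=F39, Shelf=A74, Year=K), so {Title, Shelf, Year} does not determine every attribute — not a superkey.

No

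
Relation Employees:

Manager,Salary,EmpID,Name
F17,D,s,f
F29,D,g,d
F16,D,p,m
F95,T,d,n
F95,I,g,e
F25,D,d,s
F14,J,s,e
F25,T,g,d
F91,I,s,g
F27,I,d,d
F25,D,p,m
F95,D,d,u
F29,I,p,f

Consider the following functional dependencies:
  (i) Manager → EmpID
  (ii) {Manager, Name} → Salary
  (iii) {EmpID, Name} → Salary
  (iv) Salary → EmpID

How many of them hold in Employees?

(i) Manager → EmpID: Manager=F29: 2 rows → EmpID takes values {g, p} — violation; Manager=F95: 3 rows → EmpID takes values {d, g} — violation; Manager=F25: 3 rows → EmpID takes values {d, g, p} — violation — fails.
(ii) {Manager, Name} → Salary: every LHS value maps to a single RHS value — holds.
(iii) {EmpID, Name} → Salary: (EmpID=g, Name=d): 2 rows → Salary takes values {D, T} — violation — fails.
(iv) Salary → EmpID: Salary=D: 6 rows → EmpID takes values {s, g, p, d} — violation; Salary=T: 2 rows → EmpID takes values {d, g} — violation; Salary=I: 4 rows → EmpID takes values {g, s, d, p} — violation — fails.
1 of the 4 dependencies holds.

1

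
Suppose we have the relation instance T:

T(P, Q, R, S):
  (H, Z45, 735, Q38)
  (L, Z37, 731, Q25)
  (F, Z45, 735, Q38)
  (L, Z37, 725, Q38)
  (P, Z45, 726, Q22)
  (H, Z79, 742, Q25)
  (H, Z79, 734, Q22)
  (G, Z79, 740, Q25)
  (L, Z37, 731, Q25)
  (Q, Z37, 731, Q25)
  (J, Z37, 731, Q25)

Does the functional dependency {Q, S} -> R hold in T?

(Q=Z45, S=Q38): 2 rows → R = 735, 735 ✓
(Q=Z37, S=Q25): 4 rows → R = 731, 731, 731, 731 ✓
(Q=Z37, S=Q38): 1 row → R = 725 ✓
(Q=Z45, S=Q22): 1 row → R = 726 ✓
(Q=Z79, S=Q25): 2 rows → R takes values {742, 740} — violation
(Q=Z79, S=Q22): 1 row → R = 734 ✓
Two rows agree on {Q, S} but differ on R, so {Q, S} -> R does not hold.

No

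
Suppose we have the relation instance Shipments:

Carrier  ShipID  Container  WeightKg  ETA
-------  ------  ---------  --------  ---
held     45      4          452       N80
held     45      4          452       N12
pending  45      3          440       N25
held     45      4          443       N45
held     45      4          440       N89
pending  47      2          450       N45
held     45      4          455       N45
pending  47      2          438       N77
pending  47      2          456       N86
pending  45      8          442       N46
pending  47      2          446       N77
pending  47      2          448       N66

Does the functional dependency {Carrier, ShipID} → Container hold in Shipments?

No

(Carrier=held, ShipID=45): 5 rows → Container = 4, 4, 4, 4, 4 ✓
(Carrier=pending, ShipID=45): 2 rows → Container takes values {3, 8} — violation
(Carrier=pending, ShipID=47): 5 rows → Container = 2, 2, 2, 2, 2 ✓
Two rows agree on {Carrier, ShipID} but differ on Container, so {Carrier, ShipID} → Container does not hold.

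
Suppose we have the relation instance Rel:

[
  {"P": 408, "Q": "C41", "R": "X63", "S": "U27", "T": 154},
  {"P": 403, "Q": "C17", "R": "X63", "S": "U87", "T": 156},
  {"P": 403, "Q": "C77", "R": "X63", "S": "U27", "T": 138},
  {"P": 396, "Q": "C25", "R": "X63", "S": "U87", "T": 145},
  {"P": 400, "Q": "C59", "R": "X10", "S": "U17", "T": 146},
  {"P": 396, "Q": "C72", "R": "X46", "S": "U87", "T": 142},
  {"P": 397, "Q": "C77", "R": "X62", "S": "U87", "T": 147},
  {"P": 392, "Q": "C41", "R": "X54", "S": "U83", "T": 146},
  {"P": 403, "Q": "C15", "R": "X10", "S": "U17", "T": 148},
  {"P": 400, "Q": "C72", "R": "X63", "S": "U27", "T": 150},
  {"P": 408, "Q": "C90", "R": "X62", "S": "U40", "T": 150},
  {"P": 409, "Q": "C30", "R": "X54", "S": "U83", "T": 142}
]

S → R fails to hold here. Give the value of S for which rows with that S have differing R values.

S=U27: 3 rows → R = X63, X63, X63 ✓
S=U87: 4 rows → R takes values {X63, X46, X62} — violation
S=U17: 2 rows → R = X10, X10 ✓
S=U83: 2 rows → R = X54, X54 ✓
S=U40: 1 row → R = X62 ✓
The only S value with inconsistent R is S=U87.

U87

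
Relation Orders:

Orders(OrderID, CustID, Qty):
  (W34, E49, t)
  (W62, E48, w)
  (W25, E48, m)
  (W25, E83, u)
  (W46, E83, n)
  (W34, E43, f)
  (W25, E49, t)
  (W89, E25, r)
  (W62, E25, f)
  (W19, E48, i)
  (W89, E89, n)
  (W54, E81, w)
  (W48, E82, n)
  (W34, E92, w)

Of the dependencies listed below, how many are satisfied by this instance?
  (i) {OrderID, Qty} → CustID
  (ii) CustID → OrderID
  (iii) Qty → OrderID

1

(i) {OrderID, Qty} → CustID: every LHS value maps to a single RHS value — holds.
(ii) CustID → OrderID: CustID=E49: 2 rows → OrderID takes values {W34, W25} — violation; CustID=E48: 3 rows → OrderID takes values {W62, W25, W19} — violation; CustID=E83: 2 rows → OrderID takes values {W25, W46} — violation; CustID=E25: 2 rows → OrderID takes values {W89, W62} — violation — fails.
(iii) Qty → OrderID: Qty=t: 2 rows → OrderID takes values {W34, W25} — violation; Qty=w: 3 rows → OrderID takes values {W62, W54, W34} — violation; Qty=n: 3 rows → OrderID takes values {W46, W89, W48} — violation; Qty=f: 2 rows → OrderID takes values {W34, W62} — violation — fails.
1 of the 3 dependencies holds.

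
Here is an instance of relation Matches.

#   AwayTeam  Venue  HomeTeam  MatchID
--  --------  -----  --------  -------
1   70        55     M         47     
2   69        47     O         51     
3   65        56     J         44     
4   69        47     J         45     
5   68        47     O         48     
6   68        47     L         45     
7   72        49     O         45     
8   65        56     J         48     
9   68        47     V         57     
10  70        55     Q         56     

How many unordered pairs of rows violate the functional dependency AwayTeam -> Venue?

0

AwayTeam=70: all 2 rows agree on Venue — 0 pairs.
AwayTeam=69: all 2 rows agree on Venue — 0 pairs.
AwayTeam=65: all 2 rows agree on Venue — 0 pairs.
AwayTeam=68: all 3 rows agree on Venue — 0 pairs.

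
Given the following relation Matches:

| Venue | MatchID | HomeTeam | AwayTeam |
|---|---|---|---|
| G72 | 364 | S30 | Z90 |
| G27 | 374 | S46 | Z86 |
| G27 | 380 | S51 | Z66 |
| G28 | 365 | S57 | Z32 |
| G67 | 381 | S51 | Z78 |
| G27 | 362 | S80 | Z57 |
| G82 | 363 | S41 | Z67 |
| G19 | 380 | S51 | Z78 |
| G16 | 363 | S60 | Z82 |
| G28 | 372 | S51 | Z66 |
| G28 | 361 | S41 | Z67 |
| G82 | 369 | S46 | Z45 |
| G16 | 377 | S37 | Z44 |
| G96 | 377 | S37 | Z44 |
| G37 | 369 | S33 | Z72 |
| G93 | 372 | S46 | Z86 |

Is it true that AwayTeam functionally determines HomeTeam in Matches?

AwayTeam=Z90: 1 row → HomeTeam = S30 ✓
AwayTeam=Z86: 2 rows → HomeTeam = S46, S46 ✓
AwayTeam=Z66: 2 rows → HomeTeam = S51, S51 ✓
AwayTeam=Z32: 1 row → HomeTeam = S57 ✓
AwayTeam=Z78: 2 rows → HomeTeam = S51, S51 ✓
AwayTeam=Z57: 1 row → HomeTeam = S80 ✓
AwayTeam=Z67: 2 rows → HomeTeam = S41, S41 ✓
AwayTeam=Z82: 1 row → HomeTeam = S60 ✓
AwayTeam=Z45: 1 row → HomeTeam = S46 ✓
AwayTeam=Z44: 2 rows → HomeTeam = S37, S37 ✓
AwayTeam=Z72: 1 row → HomeTeam = S33 ✓
Every AwayTeam value is associated with a single HomeTeam value, so AwayTeam -> HomeTeam holds.

Yes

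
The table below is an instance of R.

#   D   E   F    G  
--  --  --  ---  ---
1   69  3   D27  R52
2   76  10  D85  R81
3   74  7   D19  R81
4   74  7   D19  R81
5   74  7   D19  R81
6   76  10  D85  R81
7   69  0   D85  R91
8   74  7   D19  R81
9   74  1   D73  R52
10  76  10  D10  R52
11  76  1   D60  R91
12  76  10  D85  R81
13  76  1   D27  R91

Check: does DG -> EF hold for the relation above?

(D=69, G=R52): row 1 → {E,F} = (3, D27) ✓
(D=76, G=R81): rows 2, 6, 12 → {E,F} = (10, D85), (10, D85), (10, D85) ✓
(D=74, G=R81): rows 3, 4, 5, 8 → {E,F} = (7, D19), (7, D19), (7, D19), (7, D19) ✓
(D=69, G=R91): row 7 → {E,F} = (0, D85) ✓
(D=74, G=R52): row 9 → {E,F} = (1, D73) ✓
(D=76, G=R52): row 10 → {E,F} = (10, D10) ✓
(D=76, G=R91): rows 11, 13 → {E,F} takes values {(1, D60), (1, D27)} — violation
Two rows agree on DG but differ on EF, so DG -> EF does not hold.

No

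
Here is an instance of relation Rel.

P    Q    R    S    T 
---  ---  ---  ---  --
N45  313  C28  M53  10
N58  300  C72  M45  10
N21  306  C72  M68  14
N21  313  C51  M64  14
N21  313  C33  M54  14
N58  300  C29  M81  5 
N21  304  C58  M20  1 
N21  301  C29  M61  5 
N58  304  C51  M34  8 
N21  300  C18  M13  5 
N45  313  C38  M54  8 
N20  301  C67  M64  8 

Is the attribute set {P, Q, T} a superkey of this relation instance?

No

Two distinct rows share (P=N21, Q=313, T=14), so {P, Q, T} does not determine every attribute — not a superkey.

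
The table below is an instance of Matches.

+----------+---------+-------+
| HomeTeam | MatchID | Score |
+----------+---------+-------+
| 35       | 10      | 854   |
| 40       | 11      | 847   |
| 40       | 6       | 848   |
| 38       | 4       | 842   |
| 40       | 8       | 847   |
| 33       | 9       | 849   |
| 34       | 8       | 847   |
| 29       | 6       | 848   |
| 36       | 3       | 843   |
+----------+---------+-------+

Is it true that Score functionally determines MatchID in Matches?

No

Score=854: 1 row → MatchID = 10 ✓
Score=847: 3 rows → MatchID takes values {11, 8} — violation
Score=848: 2 rows → MatchID = 6, 6 ✓
Score=842: 1 row → MatchID = 4 ✓
Score=849: 1 row → MatchID = 9 ✓
Score=843: 1 row → MatchID = 3 ✓
Two rows agree on Score but differ on MatchID, so Score → MatchID does not hold.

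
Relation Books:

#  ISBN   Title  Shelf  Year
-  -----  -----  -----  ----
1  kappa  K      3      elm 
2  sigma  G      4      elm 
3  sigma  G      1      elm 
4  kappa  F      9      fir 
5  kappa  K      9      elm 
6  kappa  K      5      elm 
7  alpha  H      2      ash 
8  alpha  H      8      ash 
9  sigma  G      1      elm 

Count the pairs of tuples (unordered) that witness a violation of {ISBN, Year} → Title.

0

(ISBN=kappa, Year=elm): all 3 rows agree on Title — 0 pairs.
(ISBN=sigma, Year=elm): all 3 rows agree on Title — 0 pairs.
(ISBN=alpha, Year=ash): all 2 rows agree on Title — 0 pairs.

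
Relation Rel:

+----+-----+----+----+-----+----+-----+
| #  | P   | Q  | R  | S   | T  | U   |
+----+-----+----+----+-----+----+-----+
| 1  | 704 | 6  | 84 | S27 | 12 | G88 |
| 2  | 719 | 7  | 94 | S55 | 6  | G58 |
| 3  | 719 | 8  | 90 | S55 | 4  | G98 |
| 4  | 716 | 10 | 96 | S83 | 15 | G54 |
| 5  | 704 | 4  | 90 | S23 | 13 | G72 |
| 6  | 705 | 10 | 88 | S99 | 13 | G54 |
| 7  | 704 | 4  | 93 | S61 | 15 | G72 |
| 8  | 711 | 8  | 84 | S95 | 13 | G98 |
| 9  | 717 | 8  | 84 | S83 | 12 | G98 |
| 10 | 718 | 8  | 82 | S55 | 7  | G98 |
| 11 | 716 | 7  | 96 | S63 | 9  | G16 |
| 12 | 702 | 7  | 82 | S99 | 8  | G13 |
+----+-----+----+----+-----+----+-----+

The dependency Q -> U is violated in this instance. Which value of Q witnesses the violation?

7

Q=6: row 1 → U = G88 ✓
Q=7: rows 2, 11, 12 → U takes values {G58, G16, G13} — violation
Q=8: rows 3, 8, 9, 10 → U = G98, G98, G98, G98 ✓
Q=10: rows 4, 6 → U = G54, G54 ✓
Q=4: rows 5, 7 → U = G72, G72 ✓
The only Q value with inconsistent U is Q=7.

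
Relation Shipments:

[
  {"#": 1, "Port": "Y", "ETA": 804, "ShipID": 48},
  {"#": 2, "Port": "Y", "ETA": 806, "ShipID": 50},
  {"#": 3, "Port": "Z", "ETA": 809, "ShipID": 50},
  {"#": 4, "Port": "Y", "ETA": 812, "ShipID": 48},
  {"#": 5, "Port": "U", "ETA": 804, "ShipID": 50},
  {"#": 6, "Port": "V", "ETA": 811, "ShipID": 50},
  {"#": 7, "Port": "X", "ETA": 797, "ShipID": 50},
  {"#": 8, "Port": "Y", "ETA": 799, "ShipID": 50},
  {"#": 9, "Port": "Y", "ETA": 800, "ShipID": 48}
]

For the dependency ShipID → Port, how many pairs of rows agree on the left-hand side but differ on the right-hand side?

ShipID=48: all 3 rows agree on Port — 0 pairs.
ShipID=50: violating pairs (2,3), (2,5), (2,6), (2,7), (3,5), (3,6), (3,7), (3,8), (5,6), (5,7), (5,8), (6,7), (6,8), (7,8) — 14 pairs.

14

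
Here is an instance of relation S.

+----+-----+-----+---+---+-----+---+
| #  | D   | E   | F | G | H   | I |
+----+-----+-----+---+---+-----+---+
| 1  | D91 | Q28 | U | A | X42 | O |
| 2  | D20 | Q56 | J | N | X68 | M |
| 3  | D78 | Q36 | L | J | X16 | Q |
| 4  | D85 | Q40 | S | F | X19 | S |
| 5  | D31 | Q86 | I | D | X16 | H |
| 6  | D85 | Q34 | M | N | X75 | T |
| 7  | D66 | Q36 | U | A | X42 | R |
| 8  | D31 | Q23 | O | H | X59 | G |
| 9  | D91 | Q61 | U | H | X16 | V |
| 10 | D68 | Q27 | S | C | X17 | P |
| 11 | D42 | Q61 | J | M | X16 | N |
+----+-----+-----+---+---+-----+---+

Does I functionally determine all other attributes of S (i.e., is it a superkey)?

Yes

All 11 rows have distinct I values, so I → (all attributes) holds and I is a superkey.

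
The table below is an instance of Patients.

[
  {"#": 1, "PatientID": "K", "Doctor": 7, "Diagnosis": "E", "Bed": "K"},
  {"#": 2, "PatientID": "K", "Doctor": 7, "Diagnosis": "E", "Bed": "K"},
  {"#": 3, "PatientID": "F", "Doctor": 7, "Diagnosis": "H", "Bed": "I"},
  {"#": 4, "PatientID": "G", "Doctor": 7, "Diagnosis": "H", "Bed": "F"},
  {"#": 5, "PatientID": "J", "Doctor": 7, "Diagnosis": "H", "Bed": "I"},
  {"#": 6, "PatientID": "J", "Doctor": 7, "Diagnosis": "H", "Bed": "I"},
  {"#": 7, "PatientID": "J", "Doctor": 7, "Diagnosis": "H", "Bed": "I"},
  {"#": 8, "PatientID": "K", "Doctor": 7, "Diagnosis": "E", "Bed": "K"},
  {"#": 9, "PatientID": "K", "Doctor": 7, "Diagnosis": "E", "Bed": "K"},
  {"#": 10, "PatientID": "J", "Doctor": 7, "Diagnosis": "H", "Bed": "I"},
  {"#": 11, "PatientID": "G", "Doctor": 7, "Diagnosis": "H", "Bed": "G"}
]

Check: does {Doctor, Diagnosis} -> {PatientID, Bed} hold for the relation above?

(Doctor=7, Diagnosis=E): rows 1, 2, 8, 9 → {PatientID,Bed} = (K, K), (K, K), (K, K), (K, K) ✓
(Doctor=7, Diagnosis=H): rows 3, 4, 5, 6, 7, 10, 11 → {PatientID,Bed} takes values {(F, I), (G, F), (J, I), (G, G)} — violation
Two rows agree on {Doctor, Diagnosis} but differ on {PatientID, Bed}, so {Doctor, Diagnosis} -> {PatientID, Bed} does not hold.

No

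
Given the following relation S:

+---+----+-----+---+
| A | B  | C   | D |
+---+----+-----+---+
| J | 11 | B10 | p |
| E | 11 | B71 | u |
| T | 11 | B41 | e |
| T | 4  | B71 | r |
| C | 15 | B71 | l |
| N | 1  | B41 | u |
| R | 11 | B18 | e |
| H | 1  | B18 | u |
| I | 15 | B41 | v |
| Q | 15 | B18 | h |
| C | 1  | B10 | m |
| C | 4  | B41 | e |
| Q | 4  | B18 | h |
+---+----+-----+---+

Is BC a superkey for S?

All 13 rows have distinct BC values, so BC → (all attributes) holds and BC is a superkey.

Yes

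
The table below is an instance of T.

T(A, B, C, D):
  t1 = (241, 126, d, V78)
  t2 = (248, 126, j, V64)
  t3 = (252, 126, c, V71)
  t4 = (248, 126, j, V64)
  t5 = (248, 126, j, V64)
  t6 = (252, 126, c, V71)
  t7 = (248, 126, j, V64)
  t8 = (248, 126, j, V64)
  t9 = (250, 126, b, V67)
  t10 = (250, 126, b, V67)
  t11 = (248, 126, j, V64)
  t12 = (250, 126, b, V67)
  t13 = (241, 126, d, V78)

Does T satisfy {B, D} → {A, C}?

Yes

(B=126, D=V78): rows 1, 13 → {A,C} = (241, d), (241, d) ✓
(B=126, D=V64): rows 2, 4, 5, 7, 8, 11 → {A,C} = (248, j), (248, j), (248, j), (248, j), (248, j), (248, j) ✓
(B=126, D=V71): rows 3, 6 → {A,C} = (252, c), (252, c) ✓
(B=126, D=V67): rows 9, 10, 12 → {A,C} = (250, b), (250, b), (250, b) ✓
Every {B, D} value is associated with a single {A, C} value, so {B, D} → {A, C} holds.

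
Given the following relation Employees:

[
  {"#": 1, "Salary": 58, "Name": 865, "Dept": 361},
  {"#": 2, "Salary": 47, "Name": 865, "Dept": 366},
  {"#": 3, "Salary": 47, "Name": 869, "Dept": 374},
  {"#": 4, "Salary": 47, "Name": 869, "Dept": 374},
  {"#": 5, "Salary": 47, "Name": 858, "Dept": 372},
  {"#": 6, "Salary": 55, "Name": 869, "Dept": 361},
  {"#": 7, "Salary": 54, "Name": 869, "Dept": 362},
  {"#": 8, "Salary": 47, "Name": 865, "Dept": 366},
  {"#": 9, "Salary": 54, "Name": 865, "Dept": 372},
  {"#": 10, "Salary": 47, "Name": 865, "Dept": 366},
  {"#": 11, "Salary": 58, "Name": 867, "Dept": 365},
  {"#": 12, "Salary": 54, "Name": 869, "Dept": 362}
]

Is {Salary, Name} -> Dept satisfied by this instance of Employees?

Yes

(Salary=58, Name=865): row 1 → Dept = 361 ✓
(Salary=47, Name=865): rows 2, 8, 10 → Dept = 366, 366, 366 ✓
(Salary=47, Name=869): rows 3, 4 → Dept = 374, 374 ✓
(Salary=47, Name=858): row 5 → Dept = 372 ✓
(Salary=55, Name=869): row 6 → Dept = 361 ✓
(Salary=54, Name=869): rows 7, 12 → Dept = 362, 362 ✓
(Salary=54, Name=865): row 9 → Dept = 372 ✓
(Salary=58, Name=867): row 11 → Dept = 365 ✓
Every {Salary, Name} value is associated with a single Dept value, so {Salary, Name} -> Dept holds.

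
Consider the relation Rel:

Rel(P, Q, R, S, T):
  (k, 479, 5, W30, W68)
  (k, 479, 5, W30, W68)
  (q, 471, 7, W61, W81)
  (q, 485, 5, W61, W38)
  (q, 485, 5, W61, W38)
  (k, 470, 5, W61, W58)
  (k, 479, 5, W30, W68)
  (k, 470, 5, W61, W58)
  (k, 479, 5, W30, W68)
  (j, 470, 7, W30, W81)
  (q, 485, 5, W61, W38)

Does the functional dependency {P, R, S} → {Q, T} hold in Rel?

(P=k, R=5, S=W30): 4 rows → {Q,T} = (479, W68), (479, W68), (479, W68), (479, W68) ✓
(P=q, R=7, S=W61): 1 row → {Q,T} = (471, W81) ✓
(P=q, R=5, S=W61): 3 rows → {Q,T} = (485, W38), (485, W38), (485, W38) ✓
(P=k, R=5, S=W61): 2 rows → {Q,T} = (470, W58), (470, W58) ✓
(P=j, R=7, S=W30): 1 row → {Q,T} = (470, W81) ✓
Every {P, R, S} value is associated with a single {Q, T} value, so {P, R, S} → {Q, T} holds.

Yes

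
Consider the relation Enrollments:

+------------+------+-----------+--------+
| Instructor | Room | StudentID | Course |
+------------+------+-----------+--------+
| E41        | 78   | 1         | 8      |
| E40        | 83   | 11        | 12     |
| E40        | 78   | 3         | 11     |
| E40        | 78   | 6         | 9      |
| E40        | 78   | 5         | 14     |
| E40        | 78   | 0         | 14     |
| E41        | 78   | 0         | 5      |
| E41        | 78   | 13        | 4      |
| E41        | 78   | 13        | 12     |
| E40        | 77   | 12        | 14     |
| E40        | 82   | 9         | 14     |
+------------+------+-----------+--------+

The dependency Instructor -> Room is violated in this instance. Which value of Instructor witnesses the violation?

Instructor=E41: 4 rows → Room = 78, 78, 78, 78 ✓
Instructor=E40: 7 rows → Room takes values {83, 78, 77, 82} — violation
The only Instructor value with inconsistent Room is Instructor=E40.

E40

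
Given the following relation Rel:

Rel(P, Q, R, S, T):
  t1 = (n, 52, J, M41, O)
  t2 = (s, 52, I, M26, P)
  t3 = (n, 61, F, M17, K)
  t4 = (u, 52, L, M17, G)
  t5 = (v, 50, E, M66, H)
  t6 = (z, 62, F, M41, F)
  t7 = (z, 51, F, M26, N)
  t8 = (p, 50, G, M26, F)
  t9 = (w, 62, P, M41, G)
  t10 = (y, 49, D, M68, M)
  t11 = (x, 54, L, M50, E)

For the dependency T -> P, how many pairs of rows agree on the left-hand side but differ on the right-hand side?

2

T=G: violating pairs (4,9) — 1 pair.
T=F: violating pairs (6,8) — 1 pair.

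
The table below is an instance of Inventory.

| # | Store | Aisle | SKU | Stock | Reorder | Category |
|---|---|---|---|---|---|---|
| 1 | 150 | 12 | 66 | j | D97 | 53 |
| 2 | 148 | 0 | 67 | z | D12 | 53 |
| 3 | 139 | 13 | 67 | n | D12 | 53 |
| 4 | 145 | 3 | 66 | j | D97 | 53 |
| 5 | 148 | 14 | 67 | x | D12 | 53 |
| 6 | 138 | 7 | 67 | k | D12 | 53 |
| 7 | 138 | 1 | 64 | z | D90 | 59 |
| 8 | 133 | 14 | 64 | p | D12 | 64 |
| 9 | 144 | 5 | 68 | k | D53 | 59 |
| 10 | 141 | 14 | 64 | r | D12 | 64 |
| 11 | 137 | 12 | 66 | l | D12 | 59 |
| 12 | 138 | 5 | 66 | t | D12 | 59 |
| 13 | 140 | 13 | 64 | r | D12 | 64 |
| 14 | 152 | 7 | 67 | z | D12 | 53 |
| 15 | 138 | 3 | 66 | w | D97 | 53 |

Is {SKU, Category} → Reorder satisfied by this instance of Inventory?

Yes

(SKU=66, Category=53): rows 1, 4, 15 → Reorder = D97, D97, D97 ✓
(SKU=67, Category=53): rows 2, 3, 5, 6, 14 → Reorder = D12, D12, D12, D12, D12 ✓
(SKU=64, Category=59): row 7 → Reorder = D90 ✓
(SKU=64, Category=64): rows 8, 10, 13 → Reorder = D12, D12, D12 ✓
(SKU=68, Category=59): row 9 → Reorder = D53 ✓
(SKU=66, Category=59): rows 11, 12 → Reorder = D12, D12 ✓
Every {SKU, Category} value is associated with a single Reorder value, so {SKU, Category} → Reorder holds.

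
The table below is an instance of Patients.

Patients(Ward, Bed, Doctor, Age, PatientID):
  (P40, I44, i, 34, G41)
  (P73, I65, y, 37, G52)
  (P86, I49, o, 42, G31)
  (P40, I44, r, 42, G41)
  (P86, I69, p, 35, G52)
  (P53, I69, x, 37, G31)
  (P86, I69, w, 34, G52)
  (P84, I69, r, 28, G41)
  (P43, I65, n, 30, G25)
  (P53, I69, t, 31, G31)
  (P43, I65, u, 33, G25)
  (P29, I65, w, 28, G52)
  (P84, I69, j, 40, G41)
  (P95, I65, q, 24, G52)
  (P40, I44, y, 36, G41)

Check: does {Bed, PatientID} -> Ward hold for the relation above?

(Bed=I44, PatientID=G41): 3 rows → Ward = P40, P40, P40 ✓
(Bed=I65, PatientID=G52): 3 rows → Ward takes values {P73, P29, P95} — violation
(Bed=I49, PatientID=G31): 1 row → Ward = P86 ✓
(Bed=I69, PatientID=G52): 2 rows → Ward = P86, P86 ✓
(Bed=I69, PatientID=G31): 2 rows → Ward = P53, P53 ✓
(Bed=I69, PatientID=G41): 2 rows → Ward = P84, P84 ✓
(Bed=I65, PatientID=G25): 2 rows → Ward = P43, P43 ✓
Two rows agree on {Bed, PatientID} but differ on Ward, so {Bed, PatientID} -> Ward does not hold.

No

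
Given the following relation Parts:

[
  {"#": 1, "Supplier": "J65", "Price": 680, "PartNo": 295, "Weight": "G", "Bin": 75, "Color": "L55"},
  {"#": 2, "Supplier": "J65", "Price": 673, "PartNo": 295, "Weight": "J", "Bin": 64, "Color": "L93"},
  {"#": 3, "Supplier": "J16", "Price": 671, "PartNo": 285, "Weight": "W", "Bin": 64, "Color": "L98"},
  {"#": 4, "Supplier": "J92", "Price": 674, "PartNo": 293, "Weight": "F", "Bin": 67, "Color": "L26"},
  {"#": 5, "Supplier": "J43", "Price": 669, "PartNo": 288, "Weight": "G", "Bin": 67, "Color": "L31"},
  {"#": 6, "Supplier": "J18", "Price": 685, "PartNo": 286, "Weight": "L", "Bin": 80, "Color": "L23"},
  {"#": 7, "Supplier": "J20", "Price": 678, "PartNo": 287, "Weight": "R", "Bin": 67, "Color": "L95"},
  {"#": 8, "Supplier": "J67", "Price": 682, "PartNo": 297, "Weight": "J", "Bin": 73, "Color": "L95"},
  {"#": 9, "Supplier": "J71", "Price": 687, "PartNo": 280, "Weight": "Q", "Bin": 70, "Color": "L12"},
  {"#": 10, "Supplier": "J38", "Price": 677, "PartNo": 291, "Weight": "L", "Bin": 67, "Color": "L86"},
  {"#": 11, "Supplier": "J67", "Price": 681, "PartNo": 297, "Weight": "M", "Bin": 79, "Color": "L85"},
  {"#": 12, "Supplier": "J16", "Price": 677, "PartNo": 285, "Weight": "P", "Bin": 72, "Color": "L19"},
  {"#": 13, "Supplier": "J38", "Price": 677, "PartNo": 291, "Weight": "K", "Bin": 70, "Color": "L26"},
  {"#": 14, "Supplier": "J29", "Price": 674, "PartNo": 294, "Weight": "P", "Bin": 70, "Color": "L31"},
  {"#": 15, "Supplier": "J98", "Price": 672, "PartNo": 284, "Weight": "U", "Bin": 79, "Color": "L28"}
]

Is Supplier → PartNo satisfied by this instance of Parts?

Yes

Supplier=J65: rows 1, 2 → PartNo = 295, 295 ✓
Supplier=J16: rows 3, 12 → PartNo = 285, 285 ✓
Supplier=J92: row 4 → PartNo = 293 ✓
Supplier=J43: row 5 → PartNo = 288 ✓
Supplier=J18: row 6 → PartNo = 286 ✓
Supplier=J20: row 7 → PartNo = 287 ✓
Supplier=J67: rows 8, 11 → PartNo = 297, 297 ✓
Supplier=J71: row 9 → PartNo = 280 ✓
Supplier=J38: rows 10, 13 → PartNo = 291, 291 ✓
Supplier=J29: row 14 → PartNo = 294 ✓
Supplier=J98: row 15 → PartNo = 284 ✓
Every Supplier value is associated with a single PartNo value, so Supplier → PartNo holds.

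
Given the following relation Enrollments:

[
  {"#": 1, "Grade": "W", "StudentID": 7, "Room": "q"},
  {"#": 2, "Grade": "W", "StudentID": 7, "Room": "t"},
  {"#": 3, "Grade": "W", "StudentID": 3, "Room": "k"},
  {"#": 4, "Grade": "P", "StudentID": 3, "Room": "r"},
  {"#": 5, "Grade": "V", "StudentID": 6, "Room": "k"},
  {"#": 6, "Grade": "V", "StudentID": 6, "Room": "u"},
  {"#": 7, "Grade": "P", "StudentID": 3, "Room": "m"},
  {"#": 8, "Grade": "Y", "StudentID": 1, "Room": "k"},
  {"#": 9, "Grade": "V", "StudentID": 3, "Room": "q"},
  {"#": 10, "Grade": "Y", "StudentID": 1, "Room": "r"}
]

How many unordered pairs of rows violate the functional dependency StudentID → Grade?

StudentID=7: all 2 rows agree on Grade — 0 pairs.
StudentID=3: violating pairs (3,4), (3,7), (3,9), (4,9), (7,9) — 5 pairs.
StudentID=6: all 2 rows agree on Grade — 0 pairs.
StudentID=1: all 2 rows agree on Grade — 0 pairs.

5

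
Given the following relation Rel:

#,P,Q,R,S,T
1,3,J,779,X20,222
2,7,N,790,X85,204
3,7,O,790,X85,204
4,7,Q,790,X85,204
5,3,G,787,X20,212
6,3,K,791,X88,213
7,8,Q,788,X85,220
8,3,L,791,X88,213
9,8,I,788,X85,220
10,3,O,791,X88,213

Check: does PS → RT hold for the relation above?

No

(P=3, S=X20): rows 1, 5 → {R,T} takes values {(779, 222), (787, 212)} — violation
(P=7, S=X85): rows 2, 3, 4 → {R,T} = (790, 204), (790, 204), (790, 204) ✓
(P=3, S=X88): rows 6, 8, 10 → {R,T} = (791, 213), (791, 213), (791, 213) ✓
(P=8, S=X85): rows 7, 9 → {R,T} = (788, 220), (788, 220) ✓
Two rows agree on PS but differ on RT, so PS → RT does not hold.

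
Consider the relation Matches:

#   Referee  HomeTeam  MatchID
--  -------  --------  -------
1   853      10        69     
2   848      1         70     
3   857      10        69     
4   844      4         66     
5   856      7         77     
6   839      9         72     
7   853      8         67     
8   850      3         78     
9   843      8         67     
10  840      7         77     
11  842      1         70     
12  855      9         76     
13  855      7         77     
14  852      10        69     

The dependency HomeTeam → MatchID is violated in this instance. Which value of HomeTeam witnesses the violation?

9

HomeTeam=10: rows 1, 3, 14 → MatchID = 69, 69, 69 ✓
HomeTeam=1: rows 2, 11 → MatchID = 70, 70 ✓
HomeTeam=4: row 4 → MatchID = 66 ✓
HomeTeam=7: rows 5, 10, 13 → MatchID = 77, 77, 77 ✓
HomeTeam=9: rows 6, 12 → MatchID takes values {72, 76} — violation
HomeTeam=8: rows 7, 9 → MatchID = 67, 67 ✓
HomeTeam=3: row 8 → MatchID = 78 ✓
The only HomeTeam value with inconsistent MatchID is HomeTeam=9.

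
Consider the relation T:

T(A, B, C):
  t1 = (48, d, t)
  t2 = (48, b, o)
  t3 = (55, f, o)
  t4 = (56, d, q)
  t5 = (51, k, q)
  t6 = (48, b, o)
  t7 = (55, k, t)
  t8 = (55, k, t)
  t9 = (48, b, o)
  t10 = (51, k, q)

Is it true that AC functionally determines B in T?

Yes

(A=48, C=t): row 1 → B = d ✓
(A=48, C=o): rows 2, 6, 9 → B = b, b, b ✓
(A=55, C=o): row 3 → B = f ✓
(A=56, C=q): row 4 → B = d ✓
(A=51, C=q): rows 5, 10 → B = k, k ✓
(A=55, C=t): rows 7, 8 → B = k, k ✓
Every AC value is associated with a single B value, so AC -> B holds.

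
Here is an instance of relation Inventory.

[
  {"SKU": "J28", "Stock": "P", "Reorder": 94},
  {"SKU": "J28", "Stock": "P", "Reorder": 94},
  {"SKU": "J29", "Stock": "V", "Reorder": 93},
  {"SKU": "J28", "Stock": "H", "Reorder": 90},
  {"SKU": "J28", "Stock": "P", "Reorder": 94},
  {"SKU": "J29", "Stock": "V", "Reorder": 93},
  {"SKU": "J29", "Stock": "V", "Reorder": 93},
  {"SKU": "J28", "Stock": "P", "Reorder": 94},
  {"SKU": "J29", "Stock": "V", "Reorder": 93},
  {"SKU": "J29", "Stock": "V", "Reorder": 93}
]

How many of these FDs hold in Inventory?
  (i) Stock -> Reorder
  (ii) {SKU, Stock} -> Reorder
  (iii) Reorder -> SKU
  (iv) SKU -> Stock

(i) Stock -> Reorder: every LHS value maps to a single RHS value — holds.
(ii) {SKU, Stock} -> Reorder: every LHS value maps to a single RHS value — holds.
(iii) Reorder -> SKU: every LHS value maps to a single RHS value — holds.
(iv) SKU -> Stock: SKU=J28: 5 rows → Stock takes values {P, H} — violation — fails.
3 of the 4 dependencies hold.

3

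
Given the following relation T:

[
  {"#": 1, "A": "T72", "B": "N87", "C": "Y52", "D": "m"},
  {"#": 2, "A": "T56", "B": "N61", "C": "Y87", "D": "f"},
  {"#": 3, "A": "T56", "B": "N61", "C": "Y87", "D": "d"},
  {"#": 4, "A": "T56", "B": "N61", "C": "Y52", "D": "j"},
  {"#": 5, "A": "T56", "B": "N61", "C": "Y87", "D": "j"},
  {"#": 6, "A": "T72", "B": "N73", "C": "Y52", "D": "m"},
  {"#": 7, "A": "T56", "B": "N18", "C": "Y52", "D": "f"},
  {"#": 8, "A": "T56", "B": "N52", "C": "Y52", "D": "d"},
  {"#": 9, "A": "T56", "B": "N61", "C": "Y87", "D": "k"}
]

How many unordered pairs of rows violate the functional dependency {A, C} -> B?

4

(A=T72, C=Y52): violating pairs (1,6) — 1 pair.
(A=T56, C=Y87): all 4 rows agree on B — 0 pairs.
(A=T56, C=Y52): violating pairs (4,7), (4,8), (7,8) — 3 pairs.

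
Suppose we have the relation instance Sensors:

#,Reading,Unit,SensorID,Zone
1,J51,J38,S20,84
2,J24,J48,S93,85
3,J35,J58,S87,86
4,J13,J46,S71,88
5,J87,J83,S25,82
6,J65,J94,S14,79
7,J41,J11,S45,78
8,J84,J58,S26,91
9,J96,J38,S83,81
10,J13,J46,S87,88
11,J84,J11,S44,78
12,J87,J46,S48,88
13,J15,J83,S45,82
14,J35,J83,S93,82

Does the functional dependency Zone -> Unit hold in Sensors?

Zone=84: row 1 → Unit = J38 ✓
Zone=85: row 2 → Unit = J48 ✓
Zone=86: row 3 → Unit = J58 ✓
Zone=88: rows 4, 10, 12 → Unit = J46, J46, J46 ✓
Zone=82: rows 5, 13, 14 → Unit = J83, J83, J83 ✓
Zone=79: row 6 → Unit = J94 ✓
Zone=78: rows 7, 11 → Unit = J11, J11 ✓
Zone=91: row 8 → Unit = J58 ✓
Zone=81: row 9 → Unit = J38 ✓
Every Zone value is associated with a single Unit value, so Zone -> Unit holds.

Yes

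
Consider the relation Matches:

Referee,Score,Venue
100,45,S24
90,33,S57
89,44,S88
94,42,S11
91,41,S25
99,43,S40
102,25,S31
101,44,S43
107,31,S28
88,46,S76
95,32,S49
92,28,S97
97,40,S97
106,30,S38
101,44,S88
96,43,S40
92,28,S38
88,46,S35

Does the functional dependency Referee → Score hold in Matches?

Referee=100: 1 row → Score = 45 ✓
Referee=90: 1 row → Score = 33 ✓
Referee=89: 1 row → Score = 44 ✓
Referee=94: 1 row → Score = 42 ✓
Referee=91: 1 row → Score = 41 ✓
Referee=99: 1 row → Score = 43 ✓
Referee=102: 1 row → Score = 25 ✓
Referee=101: 2 rows → Score = 44, 44 ✓
Referee=107: 1 row → Score = 31 ✓
Referee=88: 2 rows → Score = 46, 46 ✓
Referee=95: 1 row → Score = 32 ✓
Referee=92: 2 rows → Score = 28, 28 ✓
Referee=97: 1 row → Score = 40 ✓
Referee=106: 1 row → Score = 30 ✓
Referee=96: 1 row → Score = 43 ✓
Every Referee value is associated with a single Score value, so Referee → Score holds.

Yes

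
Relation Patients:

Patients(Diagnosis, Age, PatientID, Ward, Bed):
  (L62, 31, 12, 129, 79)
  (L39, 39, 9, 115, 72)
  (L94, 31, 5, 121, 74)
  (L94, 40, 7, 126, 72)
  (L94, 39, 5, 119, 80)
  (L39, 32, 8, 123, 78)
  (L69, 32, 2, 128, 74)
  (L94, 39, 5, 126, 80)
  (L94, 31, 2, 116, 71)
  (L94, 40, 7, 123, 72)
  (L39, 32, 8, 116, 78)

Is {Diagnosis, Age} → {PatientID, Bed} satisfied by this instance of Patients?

(Diagnosis=L62, Age=31): 1 row → {PatientID,Bed} = (12, 79) ✓
(Diagnosis=L39, Age=39): 1 row → {PatientID,Bed} = (9, 72) ✓
(Diagnosis=L94, Age=31): 2 rows → {PatientID,Bed} takes values {(5, 74), (2, 71)} — violation
(Diagnosis=L94, Age=40): 2 rows → {PatientID,Bed} = (7, 72), (7, 72) ✓
(Diagnosis=L94, Age=39): 2 rows → {PatientID,Bed} = (5, 80), (5, 80) ✓
(Diagnosis=L39, Age=32): 2 rows → {PatientID,Bed} = (8, 78), (8, 78) ✓
(Diagnosis=L69, Age=32): 1 row → {PatientID,Bed} = (2, 74) ✓
Two rows agree on {Diagnosis, Age} but differ on {PatientID, Bed}, so {Diagnosis, Age} → {PatientID, Bed} does not hold.

No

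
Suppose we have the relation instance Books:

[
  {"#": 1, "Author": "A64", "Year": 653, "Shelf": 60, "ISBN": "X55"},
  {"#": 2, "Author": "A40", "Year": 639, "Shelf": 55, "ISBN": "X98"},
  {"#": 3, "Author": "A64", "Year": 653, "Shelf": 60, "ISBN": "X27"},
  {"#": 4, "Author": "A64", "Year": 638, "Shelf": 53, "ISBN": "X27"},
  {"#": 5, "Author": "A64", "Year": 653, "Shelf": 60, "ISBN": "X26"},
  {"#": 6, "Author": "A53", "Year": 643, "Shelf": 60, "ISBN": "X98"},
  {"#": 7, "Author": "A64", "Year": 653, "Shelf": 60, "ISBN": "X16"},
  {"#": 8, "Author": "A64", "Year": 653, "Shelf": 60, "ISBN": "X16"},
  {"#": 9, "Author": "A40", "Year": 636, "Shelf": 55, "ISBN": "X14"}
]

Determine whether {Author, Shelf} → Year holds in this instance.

(Author=A64, Shelf=60): rows 1, 3, 5, 7, 8 → Year = 653, 653, 653, 653, 653 ✓
(Author=A40, Shelf=55): rows 2, 9 → Year takes values {639, 636} — violation
(Author=A64, Shelf=53): row 4 → Year = 638 ✓
(Author=A53, Shelf=60): row 6 → Year = 643 ✓
Two rows agree on {Author, Shelf} but differ on Year, so {Author, Shelf} → Year does not hold.

No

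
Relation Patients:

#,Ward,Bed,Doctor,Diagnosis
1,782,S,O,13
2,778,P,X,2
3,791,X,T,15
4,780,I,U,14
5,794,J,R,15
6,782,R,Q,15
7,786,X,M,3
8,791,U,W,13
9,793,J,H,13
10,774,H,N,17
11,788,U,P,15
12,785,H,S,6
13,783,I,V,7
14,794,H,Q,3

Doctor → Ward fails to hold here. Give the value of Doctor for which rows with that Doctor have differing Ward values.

Q

Doctor=O: row 1 → Ward = 782 ✓
Doctor=X: row 2 → Ward = 778 ✓
Doctor=T: row 3 → Ward = 791 ✓
Doctor=U: row 4 → Ward = 780 ✓
Doctor=R: row 5 → Ward = 794 ✓
Doctor=Q: rows 6, 14 → Ward takes values {782, 794} — violation
Doctor=M: row 7 → Ward = 786 ✓
Doctor=W: row 8 → Ward = 791 ✓
Doctor=H: row 9 → Ward = 793 ✓
Doctor=N: row 10 → Ward = 774 ✓
Doctor=P: row 11 → Ward = 788 ✓
Doctor=S: row 12 → Ward = 785 ✓
Doctor=V: row 13 → Ward = 783 ✓
The only Doctor value with inconsistent Ward is Doctor=Q.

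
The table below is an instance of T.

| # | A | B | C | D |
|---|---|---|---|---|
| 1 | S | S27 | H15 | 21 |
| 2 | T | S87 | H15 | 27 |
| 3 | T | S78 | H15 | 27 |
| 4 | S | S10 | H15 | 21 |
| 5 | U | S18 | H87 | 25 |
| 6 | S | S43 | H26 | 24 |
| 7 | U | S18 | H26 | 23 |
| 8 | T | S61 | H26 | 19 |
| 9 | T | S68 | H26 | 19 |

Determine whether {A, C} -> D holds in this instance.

Yes

(A=S, C=H15): rows 1, 4 → D = 21, 21 ✓
(A=T, C=H15): rows 2, 3 → D = 27, 27 ✓
(A=U, C=H87): row 5 → D = 25 ✓
(A=S, C=H26): row 6 → D = 24 ✓
(A=U, C=H26): row 7 → D = 23 ✓
(A=T, C=H26): rows 8, 9 → D = 19, 19 ✓
Every {A, C} value is associated with a single D value, so {A, C} -> D holds.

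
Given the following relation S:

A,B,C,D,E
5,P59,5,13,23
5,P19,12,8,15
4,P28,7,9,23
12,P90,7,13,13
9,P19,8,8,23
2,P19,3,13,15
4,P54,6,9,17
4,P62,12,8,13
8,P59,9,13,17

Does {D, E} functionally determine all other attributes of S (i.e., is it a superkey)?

All 9 rows have distinct {D, E} values, so {D, E} → (all attributes) holds and {D, E} is a superkey.

Yes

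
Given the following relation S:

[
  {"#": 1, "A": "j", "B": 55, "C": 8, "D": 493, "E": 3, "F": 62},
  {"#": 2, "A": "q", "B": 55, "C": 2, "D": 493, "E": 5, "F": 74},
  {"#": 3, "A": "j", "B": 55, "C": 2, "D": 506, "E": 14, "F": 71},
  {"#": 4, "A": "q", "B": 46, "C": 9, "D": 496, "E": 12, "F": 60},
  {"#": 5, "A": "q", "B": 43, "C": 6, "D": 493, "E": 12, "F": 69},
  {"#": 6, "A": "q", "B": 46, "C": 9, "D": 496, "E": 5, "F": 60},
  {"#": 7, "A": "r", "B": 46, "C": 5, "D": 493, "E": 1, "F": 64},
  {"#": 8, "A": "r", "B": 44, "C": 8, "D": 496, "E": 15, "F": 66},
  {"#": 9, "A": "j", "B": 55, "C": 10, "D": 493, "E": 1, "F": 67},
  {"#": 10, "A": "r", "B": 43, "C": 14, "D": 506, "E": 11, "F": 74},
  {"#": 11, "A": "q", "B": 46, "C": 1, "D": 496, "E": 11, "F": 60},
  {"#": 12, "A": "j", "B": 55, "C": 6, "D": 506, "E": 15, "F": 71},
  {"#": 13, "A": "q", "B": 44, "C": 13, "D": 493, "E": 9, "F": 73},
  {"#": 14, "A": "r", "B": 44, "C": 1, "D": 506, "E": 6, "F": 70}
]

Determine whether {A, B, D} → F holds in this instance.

(A=j, B=55, D=493): rows 1, 9 → F takes values {62, 67} — violation
(A=q, B=55, D=493): row 2 → F = 74 ✓
(A=j, B=55, D=506): rows 3, 12 → F = 71, 71 ✓
(A=q, B=46, D=496): rows 4, 6, 11 → F = 60, 60, 60 ✓
(A=q, B=43, D=493): row 5 → F = 69 ✓
(A=r, B=46, D=493): row 7 → F = 64 ✓
(A=r, B=44, D=496): row 8 → F = 66 ✓
(A=r, B=43, D=506): row 10 → F = 74 ✓
(A=q, B=44, D=493): row 13 → F = 73 ✓
(A=r, B=44, D=506): row 14 → F = 70 ✓
Two rows agree on {A, B, D} but differ on F, so {A, B, D} → F does not hold.

No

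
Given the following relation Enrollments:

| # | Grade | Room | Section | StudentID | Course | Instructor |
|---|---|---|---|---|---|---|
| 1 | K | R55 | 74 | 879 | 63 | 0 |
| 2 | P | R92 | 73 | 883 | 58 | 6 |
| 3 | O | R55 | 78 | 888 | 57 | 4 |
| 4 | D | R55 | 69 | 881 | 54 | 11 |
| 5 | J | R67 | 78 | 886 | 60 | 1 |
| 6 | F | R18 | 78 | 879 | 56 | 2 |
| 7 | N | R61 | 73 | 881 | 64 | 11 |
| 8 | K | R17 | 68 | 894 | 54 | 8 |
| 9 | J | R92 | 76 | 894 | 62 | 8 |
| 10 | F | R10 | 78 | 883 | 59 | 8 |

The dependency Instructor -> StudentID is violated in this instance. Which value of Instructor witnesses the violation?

8

Instructor=0: row 1 → StudentID = 879 ✓
Instructor=6: row 2 → StudentID = 883 ✓
Instructor=4: row 3 → StudentID = 888 ✓
Instructor=11: rows 4, 7 → StudentID = 881, 881 ✓
Instructor=1: row 5 → StudentID = 886 ✓
Instructor=2: row 6 → StudentID = 879 ✓
Instructor=8: rows 8, 9, 10 → StudentID takes values {894, 883} — violation
The only Instructor value with inconsistent StudentID is Instructor=8.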